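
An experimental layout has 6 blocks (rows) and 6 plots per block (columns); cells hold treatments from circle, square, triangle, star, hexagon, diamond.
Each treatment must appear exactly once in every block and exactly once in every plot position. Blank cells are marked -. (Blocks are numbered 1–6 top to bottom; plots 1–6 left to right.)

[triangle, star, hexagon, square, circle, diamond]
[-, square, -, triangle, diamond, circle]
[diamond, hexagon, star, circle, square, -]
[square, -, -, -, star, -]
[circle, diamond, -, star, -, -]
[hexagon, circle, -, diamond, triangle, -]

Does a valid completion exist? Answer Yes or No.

No

Block 2, plot 3: block 2 together with plot 3 already contain {circle, square, triangle, star, hexagon, diamond} — every symbol — so nothing can go there. The grid has no valid completion.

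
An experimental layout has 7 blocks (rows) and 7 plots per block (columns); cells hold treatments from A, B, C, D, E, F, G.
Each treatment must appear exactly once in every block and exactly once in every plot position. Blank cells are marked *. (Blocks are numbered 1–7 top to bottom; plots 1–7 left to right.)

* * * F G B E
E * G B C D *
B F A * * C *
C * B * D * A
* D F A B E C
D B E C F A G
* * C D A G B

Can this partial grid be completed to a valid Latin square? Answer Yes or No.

No block or plot among the givens repeats a symbol, and propagating forced cells runs into no contradiction.
One valid completion exists (for instance, A C D F G B E / E A G B C D F / B F A G E C D / C G B E D F A / G D F A B E C / D B E C F A G / F E C D A G B).

Yes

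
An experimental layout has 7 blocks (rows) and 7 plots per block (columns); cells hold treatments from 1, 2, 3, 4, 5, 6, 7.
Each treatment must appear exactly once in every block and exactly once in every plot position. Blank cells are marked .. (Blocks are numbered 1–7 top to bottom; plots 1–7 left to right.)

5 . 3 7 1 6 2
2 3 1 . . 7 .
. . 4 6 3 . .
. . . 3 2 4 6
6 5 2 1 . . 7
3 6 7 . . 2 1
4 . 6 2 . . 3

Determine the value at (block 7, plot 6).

5

Block 1, plot 2: block 1 has {1, 2, 3, 5, 6, 7} and plot 2 has {3, 5, 6}, leaving only 4.
Block 3, plot 7: block 3 has {3, 4, 6} and plot 7 has {1, 2, 3, 6, 7}, leaving only 5.
Block 2, plot 7: block 2 has {1, 2, 3, 7} and plot 7 has {1, 2, 3, 5, 6, 7}, leaving only 4.
Block 2, plot 4: block 2 has {1, 2, 3, 4, 7} and plot 4 has {1, 2, 3, 6, 7}, leaving only 5.
Block 2, plot 5: block 2 has {1, 2, 3, 4, 5, 7} and plot 5 has {1, 2, 3}, leaving only 6.
Block 3, plot 6: block 3 has {3, 4, 5, 6} and plot 6 has {2, 4, 6, 7}, leaving only 1.
Block 7 already has {2, 3, 4, 6} and plot 6 already has {1, 2, 4, 6, 7}, so block 7, plot 6 must be 5.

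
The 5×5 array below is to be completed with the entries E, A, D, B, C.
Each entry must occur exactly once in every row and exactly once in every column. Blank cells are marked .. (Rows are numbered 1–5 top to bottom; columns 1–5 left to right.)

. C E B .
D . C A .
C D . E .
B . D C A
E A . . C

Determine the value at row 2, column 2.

Row 1, column 1: row 1 has {E, B, C} and column 1 has {E, D, B, C}, leaving only A.
Row 1, column 5: row 1 has {E, A, B, C} and column 5 has {A, C}, leaving only D.
Row 3, column 5: row 3 has {E, D, C} and column 5 has {A, D, C}, leaving only B.
Row 2, column 5: row 2 has {A, D, C} and column 5 has {A, D, B, C}, leaving only E.
Row 2 already has {E, A, D, C} and column 2 already has {A, D, C}, so row 2, column 2 must be B.

B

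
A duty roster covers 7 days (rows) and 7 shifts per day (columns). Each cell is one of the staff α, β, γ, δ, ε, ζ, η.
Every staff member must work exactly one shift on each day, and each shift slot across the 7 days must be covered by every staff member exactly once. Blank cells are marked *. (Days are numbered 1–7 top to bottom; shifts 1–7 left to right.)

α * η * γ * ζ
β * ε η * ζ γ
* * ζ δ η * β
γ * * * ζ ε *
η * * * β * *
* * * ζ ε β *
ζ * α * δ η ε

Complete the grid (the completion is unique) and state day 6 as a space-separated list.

δ α γ ζ ε β η

Day 6, shift 1: day 6 has {β, ε, ζ} and shift 1 has {α, β, γ, ζ, η}, leaving only δ.
Day 6, shift 3: day 6 has {β, δ, ε, ζ} and shift 3 has {α, ε, ζ, η}, leaving only γ.
Day 1, shift 6: day 1 has {α, γ, ζ, η} and shift 6 has {β, ε, ζ, η}, leaving only δ.
Day 2, shift 5: day 2 has {β, γ, ε, ζ, η} and shift 5 has {β, γ, δ, ε, ζ, η}, leaving only α.
Day 2, shift 2: day 2 has {α, β, γ, ε, ζ, η} and shift 2 has {}, leaving only δ.
Day 3, shift 1: day 3 has {β, δ, ζ, η} and shift 1 has {α, β, γ, δ, ζ, η}, leaving only ε.
Day 5, shift 3: day 5 has {β, η} and shift 3 has {α, γ, ε, ζ, η}, leaving only δ.
Day 4, shift 3: day 4 has {γ, ε, ζ} and shift 3 has {α, γ, δ, ε, ζ, η}, leaving only β.
Day 4, shift 4: day 4 has {β, γ, ε, ζ} and shift 4 has {δ, ζ, η}, leaving only α.
Day 4, shift 2: day 4 has {α, β, γ, ε, ζ} and shift 2 has {δ}, leaving only η.
Day 6, shift 2: day 6 has {β, γ, δ, ε, ζ} and shift 2 has {δ, η}, leaving only α.
Day 6, shift 7: day 6 has {α, β, γ, δ, ε, ζ} and shift 7 has {β, γ, ε, ζ}, leaving only η.
So day 6 reads: δ α γ ζ ε β η.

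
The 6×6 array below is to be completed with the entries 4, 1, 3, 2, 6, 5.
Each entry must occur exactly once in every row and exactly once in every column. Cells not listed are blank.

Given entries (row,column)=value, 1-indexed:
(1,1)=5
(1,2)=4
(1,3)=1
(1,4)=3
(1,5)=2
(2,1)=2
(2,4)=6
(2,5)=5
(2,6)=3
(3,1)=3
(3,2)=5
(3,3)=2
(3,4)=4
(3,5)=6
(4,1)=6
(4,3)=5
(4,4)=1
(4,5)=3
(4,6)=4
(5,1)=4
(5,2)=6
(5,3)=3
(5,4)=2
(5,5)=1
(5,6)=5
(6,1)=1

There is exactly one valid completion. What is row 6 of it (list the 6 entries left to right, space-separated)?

Row 6, column 4: row 6 has {1} and column 4 has {4, 1, 3, 2, 6}, leaving only 5.
Row 6, column 5: row 6 has {1, 5} and column 5 has {1, 3, 2, 6, 5}, leaving only 4.
Row 6, column 3: row 6 has {4, 1, 5} and column 3 has {1, 3, 2, 5}, leaving only 6.
Row 6, column 6: row 6 has {4, 1, 6, 5} and column 6 has {4, 3, 5}, leaving only 2.
Row 6, column 2: row 6 has {4, 1, 2, 6, 5} and column 2 has {4, 6, 5}, leaving only 3.
So row 6 reads: 1 3 6 5 4 2.

1 3 6 5 4 2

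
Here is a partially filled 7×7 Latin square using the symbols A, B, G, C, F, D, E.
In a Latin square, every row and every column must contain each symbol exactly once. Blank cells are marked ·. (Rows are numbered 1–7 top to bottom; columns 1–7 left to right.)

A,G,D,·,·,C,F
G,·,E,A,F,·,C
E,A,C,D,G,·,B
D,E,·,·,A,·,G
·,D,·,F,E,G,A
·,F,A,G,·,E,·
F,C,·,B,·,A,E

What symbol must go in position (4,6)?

B

Row 1, column 4: row 1 has {A, G, C, F, D} and column 4 has {A, B, G, F, D}, leaving only E.
Row 1, column 5: row 1 has {A, G, C, F, D, E} and column 5 has {A, G, F, E}, leaving only B.
Row 2, column 2: row 2 has {A, G, C, F, E} and column 2 has {A, G, C, F, D, E}, leaving only B.
Row 2, column 6: row 2 has {A, B, G, C, F, E} and column 6 has {A, G, C, E}, leaving only D.
Row 3, column 6: row 3 has {A, B, G, C, D, E} and column 6 has {A, G, C, D, E}, leaving only F.
Row 4 already has {A, G, D, E} and column 6 already has {A, G, C, F, D, E}, so row 4, column 6 must be B.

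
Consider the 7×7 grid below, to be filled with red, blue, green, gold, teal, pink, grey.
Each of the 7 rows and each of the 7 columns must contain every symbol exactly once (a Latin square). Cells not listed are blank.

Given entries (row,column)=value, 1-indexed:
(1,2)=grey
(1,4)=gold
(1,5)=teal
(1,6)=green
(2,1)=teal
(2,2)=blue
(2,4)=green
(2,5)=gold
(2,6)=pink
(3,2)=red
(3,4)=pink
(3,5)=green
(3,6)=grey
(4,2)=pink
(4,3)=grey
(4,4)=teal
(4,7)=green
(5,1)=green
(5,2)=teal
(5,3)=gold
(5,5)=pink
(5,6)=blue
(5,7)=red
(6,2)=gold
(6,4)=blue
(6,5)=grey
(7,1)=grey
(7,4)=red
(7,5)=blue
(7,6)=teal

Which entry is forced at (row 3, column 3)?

teal

Row 2, column 3: row 2 has {blue, green, gold, teal, pink} and column 3 has {gold, grey}, leaving only red.
Row 2, column 7: row 2 has {red, blue, green, gold, teal, pink} and column 7 has {red, green}, leaving only grey.
Row 4, column 5: row 4 has {green, teal, pink, grey} and column 5 has {blue, green, gold, teal, pink, grey}, leaving only red.
Row 4, column 6: row 4 has {red, green, teal, pink, grey} and column 6 has {blue, green, teal, pink, grey}, leaving only gold.
Row 4, column 1: row 4 has {red, green, gold, teal, pink, grey} and column 1 has {green, teal, grey}, leaving only blue.
Row 3, column 1: row 3 has {red, green, pink, grey} and column 1 has {blue, green, teal, grey}, leaving only gold.
Row 5, column 4: row 5 has {red, blue, green, gold, teal, pink} and column 4 has {red, blue, green, gold, teal, pink}, leaving only grey.
Row 6, column 6: row 6 has {blue, gold, grey} and column 6 has {blue, green, gold, teal, pink, grey}, leaving only red.
Row 6, column 1: row 6 has {red, blue, gold, grey} and column 1 has {blue, green, gold, teal, grey}, leaving only pink.
Row 1, column 1: row 1 has {green, gold, teal, grey} and column 1 has {blue, green, gold, teal, pink, grey}, leaving only red.
Row 6, column 7: row 6 has {red, blue, gold, pink, grey} and column 7 has {red, green, grey}, leaving only teal.
Row 3, column 7: row 3 has {red, green, gold, pink, grey} and column 7 has {red, green, teal, grey}, leaving only blue.
Row 3 already has {red, blue, green, gold, pink, grey} and column 3 already has {red, gold, grey}, so row 3, column 3 must be teal.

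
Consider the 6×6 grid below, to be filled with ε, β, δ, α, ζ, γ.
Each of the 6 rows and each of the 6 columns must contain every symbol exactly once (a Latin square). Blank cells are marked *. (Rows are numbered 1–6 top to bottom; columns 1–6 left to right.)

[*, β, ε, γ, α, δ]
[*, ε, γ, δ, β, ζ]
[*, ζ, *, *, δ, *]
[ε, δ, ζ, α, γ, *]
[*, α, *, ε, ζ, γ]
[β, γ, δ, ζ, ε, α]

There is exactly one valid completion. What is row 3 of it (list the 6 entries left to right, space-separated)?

γ ζ α β δ ε

Row 3, column 4: row 3 has {δ, ζ} and column 4 has {ε, δ, α, ζ, γ}, leaving only β.
Row 3, column 3: row 3 has {β, δ, ζ} and column 3 has {ε, δ, ζ, γ}, leaving only α.
Row 3, column 1: row 3 has {β, δ, α, ζ} and column 1 has {ε, β}, leaving only γ.
Row 3, column 6: row 3 has {β, δ, α, ζ, γ} and column 6 has {δ, α, ζ, γ}, leaving only ε.
So row 3 reads: γ ζ α β δ ε.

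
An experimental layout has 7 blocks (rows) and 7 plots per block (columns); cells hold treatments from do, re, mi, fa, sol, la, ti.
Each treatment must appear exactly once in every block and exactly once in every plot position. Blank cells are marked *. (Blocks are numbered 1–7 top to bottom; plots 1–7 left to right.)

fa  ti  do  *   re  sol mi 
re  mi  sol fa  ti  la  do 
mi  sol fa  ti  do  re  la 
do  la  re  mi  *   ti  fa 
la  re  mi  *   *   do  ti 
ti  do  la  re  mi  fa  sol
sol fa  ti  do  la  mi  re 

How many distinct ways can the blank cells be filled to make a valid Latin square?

1

Block 1, plot 4: eliminating its block and plot leaves {la}.
Block 4, plot 5: eliminating its block and plot leaves {sol}.
Block 5, plot 4: eliminating its block and plot leaves {sol}.
Block 5, plot 5: eliminating its block and plot leaves {fa, sol}.
Only one assignment across all blanks avoids any block or plot repeat, giving 1 completion.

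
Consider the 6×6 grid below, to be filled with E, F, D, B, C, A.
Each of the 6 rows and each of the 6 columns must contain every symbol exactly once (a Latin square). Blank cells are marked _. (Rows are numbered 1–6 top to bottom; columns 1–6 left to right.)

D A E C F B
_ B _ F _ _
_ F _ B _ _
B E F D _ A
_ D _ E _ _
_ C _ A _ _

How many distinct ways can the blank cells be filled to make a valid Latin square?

Row 2, column 1: eliminating its row and column leaves {E, C, A}.
Row 2, column 3: eliminating its row and column leaves {D, C, A}.
Row 2, column 5: eliminating its row and column leaves {E, D, C, A}.
Row 2, column 6: eliminating its row and column leaves {E, D, C}.
Row 3, column 1: eliminating its row and column leaves {E, C, A}.
Row 3, column 3: eliminating its row and column leaves {D, C, A}.
Row 3, column 5: eliminating its row and column leaves {E, D, C, A}.
Row 3, column 6: eliminating its row and column leaves {E, D, C}.
Row 4, column 5: eliminating its row and column leaves {C}.
Row 5, column 1: eliminating its row and column leaves {F, C, A}.
Row 5, column 3: eliminating its row and column leaves {B, C, A}.
Row 5, column 5: eliminating its row and column leaves {B, C, A}.
Row 5, column 6: eliminating its row and column leaves {F, C}.
Row 6, column 1: eliminating its row and column leaves {E, F}.
Row 6, column 3: eliminating its row and column leaves {D, B}.
Row 6, column 5: eliminating its row and column leaves {E, D, B}.
Row 6, column 6: eliminating its row and column leaves {E, F, D}.
Enumerating the assignments across these blanks that avoid any row or column repeat gives 20 completions.

20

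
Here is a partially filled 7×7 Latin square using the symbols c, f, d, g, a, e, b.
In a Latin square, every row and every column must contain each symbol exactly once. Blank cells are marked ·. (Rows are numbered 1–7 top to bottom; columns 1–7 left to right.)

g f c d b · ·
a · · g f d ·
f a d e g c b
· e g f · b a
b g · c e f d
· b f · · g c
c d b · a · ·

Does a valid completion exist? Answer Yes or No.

No

Row 7, column 4: row 7 together with column 4 already contain {c, f, d, g, a, e, b} — every symbol — so nothing can go there. The grid has no valid completion.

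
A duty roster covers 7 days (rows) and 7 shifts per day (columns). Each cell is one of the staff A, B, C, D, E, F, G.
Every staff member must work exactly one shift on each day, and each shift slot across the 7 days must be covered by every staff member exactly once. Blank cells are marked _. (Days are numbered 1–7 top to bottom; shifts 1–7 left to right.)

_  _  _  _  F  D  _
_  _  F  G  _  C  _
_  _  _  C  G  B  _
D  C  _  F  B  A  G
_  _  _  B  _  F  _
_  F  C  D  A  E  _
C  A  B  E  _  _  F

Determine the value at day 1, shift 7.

Day 1, shift 4: day 1 has {D, F} and shift 4 has {B, C, D, E, F, G}, leaving only A.
Day 4, shift 3: day 4 has {A, B, C, D, F, G} and shift 3 has {B, C, F}, leaving only E.
Day 1, shift 3: day 1 has {A, D, F} and shift 3 has {B, C, E, F}, leaving only G.
Day 6, shift 7: day 6 has {A, C, D, E, F} and shift 7 has {F, G}, leaving only B.
Day 6, shift 1: day 6 has {A, B, C, D, E, F} and shift 1 has {C, D}, leaving only G.
Day 7, shift 5: day 7 has {A, B, C, E, F} and shift 5 has {A, B, F, G}, leaving only D.
Day 2, shift 5: day 2 has {C, F, G} and shift 5 has {A, B, D, F, G}, leaving only E.
Day 5, shift 5: day 5 has {B, F} and shift 5 has {A, B, D, E, F, G}, leaving only C.
Day 7, shift 6: day 7 has {A, B, C, D, E, F} and shift 6 has {A, B, C, D, E, F}, leaving only G.
Day 1, shift 7 is narrowed to {C, E}.
If it were E, then day 1, shift 2 would be left with no valid symbol.
So day 1, shift 7 must be C.

C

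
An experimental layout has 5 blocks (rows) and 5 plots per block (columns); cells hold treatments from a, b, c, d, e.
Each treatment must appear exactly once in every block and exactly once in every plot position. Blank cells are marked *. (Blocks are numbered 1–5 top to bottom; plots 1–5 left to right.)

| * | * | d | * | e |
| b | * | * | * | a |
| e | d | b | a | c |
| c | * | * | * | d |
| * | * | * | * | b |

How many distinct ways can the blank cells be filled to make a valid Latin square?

3

Block 1, plot 1: eliminating its block and plot leaves {a}.
Block 1, plot 2: eliminating its block and plot leaves {a, b, c}.
Block 1, plot 4: eliminating its block and plot leaves {b, c}.
Block 2, plot 2: eliminating its block and plot leaves {c, e}.
Block 2, plot 3: eliminating its block and plot leaves {c, e}.
Block 2, plot 4: eliminating its block and plot leaves {c, d, e}.
Block 4, plot 2: eliminating its block and plot leaves {a, b, e}.
Block 4, plot 3: eliminating its block and plot leaves {a, e}.
Block 4, plot 4: eliminating its block and plot leaves {b, e}.
Block 5, plot 1: eliminating its block and plot leaves {a, d}.
Block 5, plot 2: eliminating its block and plot leaves {a, c, e}.
Block 5, plot 3: eliminating its block and plot leaves {a, c, e}.
Block 5, plot 4: eliminating its block and plot leaves {c, d, e}.
Enumerating the assignments across these blanks that avoid any block or plot repeat gives 3 completions.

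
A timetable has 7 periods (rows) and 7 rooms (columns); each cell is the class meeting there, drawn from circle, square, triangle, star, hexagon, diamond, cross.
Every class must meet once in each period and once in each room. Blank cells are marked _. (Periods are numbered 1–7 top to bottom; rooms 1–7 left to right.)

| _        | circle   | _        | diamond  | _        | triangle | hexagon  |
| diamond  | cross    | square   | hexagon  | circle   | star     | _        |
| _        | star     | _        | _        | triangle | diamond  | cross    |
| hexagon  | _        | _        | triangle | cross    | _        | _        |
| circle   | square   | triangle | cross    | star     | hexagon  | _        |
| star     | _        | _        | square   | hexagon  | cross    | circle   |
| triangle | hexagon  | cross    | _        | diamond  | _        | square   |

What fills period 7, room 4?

star

Period 1, room 3: period 1 has {circle, triangle, hexagon, diamond} and room 3 has {square, triangle, cross}, leaving only star.
Period 1, room 5: period 1 has {circle, triangle, star, hexagon, diamond} and room 5 has {circle, triangle, star, hexagon, diamond, cross}, leaving only square.
Period 1, room 1: period 1 has {circle, square, triangle, star, hexagon, diamond} and room 1 has {circle, triangle, star, hexagon, diamond}, leaving only cross.
Period 2, room 7: period 2 has {circle, square, star, hexagon, diamond, cross} and room 7 has {circle, square, hexagon, cross}, leaving only triangle.
Period 3, room 1: period 3 has {triangle, star, diamond, cross} and room 1 has {circle, triangle, star, hexagon, diamond, cross}, leaving only square.
Period 3, room 4: period 3 has {square, triangle, star, diamond, cross} and room 4 has {square, triangle, hexagon, diamond, cross}, leaving only circle.
Period 7 already has {square, triangle, hexagon, diamond, cross} and room 4 already has {circle, square, triangle, hexagon, diamond, cross}, so period 7, room 4 must be star.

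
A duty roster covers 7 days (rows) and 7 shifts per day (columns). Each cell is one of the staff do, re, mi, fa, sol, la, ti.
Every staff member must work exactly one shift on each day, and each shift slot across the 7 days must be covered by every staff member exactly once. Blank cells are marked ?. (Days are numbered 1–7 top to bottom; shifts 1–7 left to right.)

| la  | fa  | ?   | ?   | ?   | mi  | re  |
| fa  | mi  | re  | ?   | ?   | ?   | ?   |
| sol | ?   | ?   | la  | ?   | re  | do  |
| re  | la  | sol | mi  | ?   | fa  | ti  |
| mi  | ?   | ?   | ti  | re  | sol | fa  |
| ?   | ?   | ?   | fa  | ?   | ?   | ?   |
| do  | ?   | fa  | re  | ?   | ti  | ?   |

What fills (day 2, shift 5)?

ti

Day 3, shift 2: day 3 has {do, re, sol, la} and shift 2 has {mi, fa, la}, leaving only ti.
Day 3, shift 3: day 3 has {do, re, sol, la, ti} and shift 3 has {re, fa, sol}, leaving only mi.
Day 3, shift 5: day 3 has {do, re, mi, sol, la, ti} and shift 5 has {re}, leaving only fa.
Day 4, shift 5: day 4 has {re, mi, fa, sol, la, ti} and shift 5 has {re, fa}, leaving only do.
Day 5, shift 2: day 5 has {re, mi, fa, sol, ti} and shift 2 has {mi, fa, la, ti}, leaving only do.
Day 5, shift 3: day 5 has {do, re, mi, fa, sol, ti} and shift 3 has {re, mi, fa, sol}, leaving only la.
Day 6, shift 1: day 6 has {fa} and shift 1 has {do, re, mi, fa, sol, la}, leaving only ti.
Day 6, shift 3: day 6 has {fa, ti} and shift 3 has {re, mi, fa, sol, la}, leaving only do.
Day 1, shift 3: day 1 has {re, mi, fa, la} and shift 3 has {do, re, mi, fa, sol, la}, leaving only ti.
Day 1, shift 5: day 1 has {re, mi, fa, la, ti} and shift 5 has {do, re, fa}, leaving only sol.
Day 1, shift 4: day 1 has {re, mi, fa, sol, la, ti} and shift 4 has {re, mi, fa, la, ti}, leaving only do.
Day 2, shift 4: day 2 has {re, mi, fa} and shift 4 has {do, re, mi, fa, la, ti}, leaving only sol.
Day 2, shift 7: day 2 has {re, mi, fa, sol} and shift 7 has {do, re, fa, ti}, leaving only la.
Day 2 already has {re, mi, fa, sol, la} and shift 5 already has {do, re, fa, sol}, so day 2, shift 5 must be ti.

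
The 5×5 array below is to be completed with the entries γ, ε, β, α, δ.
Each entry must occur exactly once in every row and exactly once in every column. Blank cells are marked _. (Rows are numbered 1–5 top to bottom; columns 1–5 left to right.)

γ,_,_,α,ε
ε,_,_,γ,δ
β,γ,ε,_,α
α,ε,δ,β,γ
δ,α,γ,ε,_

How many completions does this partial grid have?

1

Row 1, column 2: eliminating its row and column leaves {β, δ}.
Row 1, column 3: eliminating its row and column leaves {β}.
Row 2, column 2: eliminating its row and column leaves {β}.
Row 2, column 3: eliminating its row and column leaves {β, α}.
Row 3, column 4: eliminating its row and column leaves {δ}.
Row 5, column 5: eliminating its row and column leaves {β}.
Only one assignment across all blanks avoids any row or column repeat, giving 1 completion.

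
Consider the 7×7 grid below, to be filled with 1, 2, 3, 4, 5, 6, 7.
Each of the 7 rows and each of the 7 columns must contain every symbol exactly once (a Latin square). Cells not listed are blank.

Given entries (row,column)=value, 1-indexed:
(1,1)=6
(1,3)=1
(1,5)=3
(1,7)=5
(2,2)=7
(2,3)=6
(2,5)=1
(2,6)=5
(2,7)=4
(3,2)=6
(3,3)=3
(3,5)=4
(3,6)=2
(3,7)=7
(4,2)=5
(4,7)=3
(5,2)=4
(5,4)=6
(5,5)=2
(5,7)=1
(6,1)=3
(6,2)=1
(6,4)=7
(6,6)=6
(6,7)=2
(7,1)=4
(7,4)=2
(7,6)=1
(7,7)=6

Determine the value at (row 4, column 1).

7

Row 1, column 2: row 1 has {1, 3, 5, 6} and column 2 has {1, 4, 5, 6, 7}, leaving only 2.
Row 1, column 4: row 1 has {1, 2, 3, 5, 6} and column 4 has {2, 6, 7}, leaving only 4.
Row 1, column 6: row 1 has {1, 2, 3, 4, 5, 6} and column 6 has {1, 2, 5, 6}, leaving only 7.
Row 2, column 1: row 2 has {1, 4, 5, 6, 7} and column 1 has {3, 4, 6}, leaving only 2.
Row 2, column 4: row 2 has {1, 2, 4, 5, 6, 7} and column 4 has {2, 4, 6, 7}, leaving only 3.
Row 4, column 4: row 4 has {3, 5} and column 4 has {2, 3, 4, 6, 7}, leaving only 1.
Row 4 already has {1, 3, 5} and column 1 already has {2, 3, 4, 6}, so row 4, column 1 must be 7.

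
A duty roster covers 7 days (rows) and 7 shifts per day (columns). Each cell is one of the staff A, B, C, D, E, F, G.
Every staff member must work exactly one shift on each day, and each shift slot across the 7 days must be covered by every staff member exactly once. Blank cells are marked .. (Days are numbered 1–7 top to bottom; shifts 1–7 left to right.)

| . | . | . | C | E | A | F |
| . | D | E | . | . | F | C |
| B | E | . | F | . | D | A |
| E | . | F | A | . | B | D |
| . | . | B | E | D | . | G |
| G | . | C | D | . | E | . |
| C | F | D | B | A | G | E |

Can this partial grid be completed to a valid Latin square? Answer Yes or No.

Day 1, shift 1: day 1 has {A, C, E, F} and shift 1 has {B, C, E, G}, so it must be D.
Day 1, shift 3: day 1 has {A, C, D, E, F} and shift 3 has {B, C, D, E, F}, so it must be G.
Now day 3, shift 3: day 3 together with shift 3 already contain {A, B, C, D, E, F, G} — every symbol — so nothing can go there. The grid has no valid completion.

No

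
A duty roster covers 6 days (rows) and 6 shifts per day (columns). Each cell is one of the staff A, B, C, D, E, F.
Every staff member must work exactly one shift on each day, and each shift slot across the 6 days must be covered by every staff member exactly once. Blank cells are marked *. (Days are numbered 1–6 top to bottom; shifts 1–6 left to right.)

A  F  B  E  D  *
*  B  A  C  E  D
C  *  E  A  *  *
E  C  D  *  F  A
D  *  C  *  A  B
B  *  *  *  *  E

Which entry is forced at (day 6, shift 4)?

D

Day 1, shift 6: day 1 has {A, B, D, E, F} and shift 6 has {A, B, D, E}, leaving only C.
Day 2, shift 1: day 2 has {A, B, C, D, E} and shift 1 has {A, B, C, D, E}, leaving only F.
Day 3, shift 2: day 3 has {A, C, E} and shift 2 has {B, C, F}, leaving only D.
Day 3, shift 5: day 3 has {A, C, D, E} and shift 5 has {A, D, E, F}, leaving only B.
Day 3, shift 6: day 3 has {A, B, C, D, E} and shift 6 has {A, B, C, D, E}, leaving only F.
Day 4, shift 4: day 4 has {A, C, D, E, F} and shift 4 has {A, C, E}, leaving only B.
Day 5, shift 2: day 5 has {A, B, C, D} and shift 2 has {B, C, D, F}, leaving only E.
Day 5, shift 4: day 5 has {A, B, C, D, E} and shift 4 has {A, B, C, E}, leaving only F.
Day 6 already has {B, E} and shift 4 already has {A, B, C, E, F}, so day 6, shift 4 must be D.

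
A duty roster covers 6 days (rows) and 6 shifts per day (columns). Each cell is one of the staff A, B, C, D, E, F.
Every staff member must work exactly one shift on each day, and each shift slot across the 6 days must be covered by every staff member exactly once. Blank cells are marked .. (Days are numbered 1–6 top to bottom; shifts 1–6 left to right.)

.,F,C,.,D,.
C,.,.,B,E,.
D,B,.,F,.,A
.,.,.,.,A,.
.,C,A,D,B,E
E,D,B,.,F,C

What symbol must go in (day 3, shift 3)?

Day 3 already has {A, B, D, F} and shift 3 already has {A, B, C}, so day 3, shift 3 must be E.

E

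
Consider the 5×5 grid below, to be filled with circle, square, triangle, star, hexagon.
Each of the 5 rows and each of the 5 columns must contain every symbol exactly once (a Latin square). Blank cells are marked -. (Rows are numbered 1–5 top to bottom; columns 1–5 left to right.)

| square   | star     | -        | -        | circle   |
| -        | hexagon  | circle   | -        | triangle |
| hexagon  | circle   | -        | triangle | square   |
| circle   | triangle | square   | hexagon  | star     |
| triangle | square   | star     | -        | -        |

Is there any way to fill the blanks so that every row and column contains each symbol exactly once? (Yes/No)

No

Row 1, column 4: row 1 together with column 4 already contain {circle, square, triangle, star, hexagon} — every symbol — so nothing can go there. The grid has no valid completion.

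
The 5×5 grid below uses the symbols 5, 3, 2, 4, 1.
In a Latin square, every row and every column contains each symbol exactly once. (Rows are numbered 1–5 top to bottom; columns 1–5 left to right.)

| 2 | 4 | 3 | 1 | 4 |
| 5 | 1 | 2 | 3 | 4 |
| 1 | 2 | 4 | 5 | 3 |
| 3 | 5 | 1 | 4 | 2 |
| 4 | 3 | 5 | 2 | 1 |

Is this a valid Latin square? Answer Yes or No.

No

Row 1 contains 4 twice (at columns 2 and 5), so it is not a permutation.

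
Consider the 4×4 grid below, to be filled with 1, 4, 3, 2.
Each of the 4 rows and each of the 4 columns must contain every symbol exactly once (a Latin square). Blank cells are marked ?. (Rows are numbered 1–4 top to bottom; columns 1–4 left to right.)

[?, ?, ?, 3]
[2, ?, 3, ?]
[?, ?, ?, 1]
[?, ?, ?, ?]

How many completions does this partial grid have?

4

Row 1, column 1: eliminating its row and column leaves {1, 4}.
Row 1, column 2: eliminating its row and column leaves {1, 4, 2}.
Row 1, column 3: eliminating its row and column leaves {1, 4, 2}.
Row 2, column 2: eliminating its row and column leaves {1, 4}.
Row 2, column 4: eliminating its row and column leaves {4}.
Row 3, column 1: eliminating its row and column leaves {4, 3}.
Row 3, column 2: eliminating its row and column leaves {4, 3, 2}.
Row 3, column 3: eliminating its row and column leaves {4, 2}.
Row 4, column 1: eliminating its row and column leaves {1, 4, 3}.
Row 4, column 2: eliminating its row and column leaves {1, 4, 3, 2}.
Row 4, column 3: eliminating its row and column leaves {1, 4, 2}.
Row 4, column 4: eliminating its row and column leaves {4, 2}.
Enumerating the assignments across these blanks that avoid any row or column repeat gives 4 completions.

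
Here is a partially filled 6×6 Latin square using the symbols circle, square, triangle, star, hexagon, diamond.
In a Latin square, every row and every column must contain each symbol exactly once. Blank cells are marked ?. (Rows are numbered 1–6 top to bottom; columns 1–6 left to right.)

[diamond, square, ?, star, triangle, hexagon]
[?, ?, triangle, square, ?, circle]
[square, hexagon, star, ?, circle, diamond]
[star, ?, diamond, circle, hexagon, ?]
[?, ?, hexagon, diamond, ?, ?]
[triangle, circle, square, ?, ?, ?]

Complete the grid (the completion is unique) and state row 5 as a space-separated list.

Row 5, column 1: row 5 has {hexagon, diamond} and column 1 has {square, triangle, star, diamond}, leaving only circle.
Row 1, column 3: row 1 has {square, triangle, star, hexagon, diamond} and column 3 has {square, triangle, star, hexagon, diamond}, leaving only circle.
Row 2, column 1: row 2 has {circle, square, triangle} and column 1 has {circle, square, triangle, star, diamond}, leaving only hexagon.
Row 3, column 4: row 3 has {circle, square, star, hexagon, diamond} and column 4 has {circle, square, star, diamond}, leaving only triangle.
Row 4, column 2: row 4 has {circle, star, hexagon, diamond} and column 2 has {circle, square, hexagon}, leaving only triangle.
Row 5, column 2: row 5 has {circle, hexagon, diamond} and column 2 has {circle, square, triangle, hexagon}, leaving only star.
Row 5, column 5: row 5 has {circle, star, hexagon, diamond} and column 5 has {circle, triangle, hexagon}, leaving only square.
Row 5, column 6: row 5 has {circle, square, star, hexagon, diamond} and column 6 has {circle, hexagon, diamond}, leaving only triangle.
So row 5 reads: circle star hexagon diamond square triangle.

circle star hexagon diamond square triangle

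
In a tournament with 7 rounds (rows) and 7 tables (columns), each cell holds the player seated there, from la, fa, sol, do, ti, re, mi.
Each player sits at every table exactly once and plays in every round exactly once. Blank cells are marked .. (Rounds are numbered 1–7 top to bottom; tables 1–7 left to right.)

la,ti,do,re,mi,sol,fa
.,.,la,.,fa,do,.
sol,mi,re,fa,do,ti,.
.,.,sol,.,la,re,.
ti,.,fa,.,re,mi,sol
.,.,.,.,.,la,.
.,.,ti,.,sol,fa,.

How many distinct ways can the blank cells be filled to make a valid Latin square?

Round 2, table 1: eliminating its round and table leaves {re, mi}.
Round 2, table 2: eliminating its round and table leaves {sol, re}.
Round 2, table 4: eliminating its round and table leaves {sol, ti, mi}.
Round 2, table 7: eliminating its round and table leaves {ti, re, mi}.
Round 3, table 7: eliminating its round and table leaves {la}.
Round 4, table 1: eliminating its round and table leaves {fa, do, mi}.
Round 4, table 2: eliminating its round and table leaves {fa, do}.
Round 4, table 4: eliminating its round and table leaves {do, ti, mi}.
Round 4, table 7: eliminating its round and table leaves {do, ti, mi}.
Round 5, table 2: eliminating its round and table leaves {la, do}.
Round 5, table 4: eliminating its round and table leaves {la, do}.
Round 6, table 1: eliminating its round and table leaves {fa, do, re, mi}.
Round 6, table 2: eliminating its round and table leaves {fa, sol, do, re}.
Round 6, table 3: eliminating its round and table leaves {mi}.
Round 6, table 4: eliminating its round and table leaves {sol, do, ti, mi}.
Round 6, table 5: eliminating its round and table leaves {ti}.
Round 6, table 7: eliminating its round and table leaves {do, ti, re, mi}.
Round 7, table 1: eliminating its round and table leaves {do, re, mi}.
Round 7, table 2: eliminating its round and table leaves {la, do, re}.
Round 7, table 4: eliminating its round and table leaves {la, do, mi}.
Round 7, table 7: eliminating its round and table leaves {la, do, re, mi}.
Enumerating the assignments across these blanks that avoid any round or table repeat gives 14 completions.

14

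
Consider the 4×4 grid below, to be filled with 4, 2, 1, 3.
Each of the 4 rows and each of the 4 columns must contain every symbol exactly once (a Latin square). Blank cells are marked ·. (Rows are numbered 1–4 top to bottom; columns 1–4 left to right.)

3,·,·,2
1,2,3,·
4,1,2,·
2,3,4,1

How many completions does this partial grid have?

Row 1, column 2: eliminating its row and column leaves {4}.
Row 1, column 3: eliminating its row and column leaves {1}.
Row 2, column 4: eliminating its row and column leaves {4}.
Row 3, column 4: eliminating its row and column leaves {3}.
Only one assignment across all blanks avoids any row or column repeat, giving 1 completion.

1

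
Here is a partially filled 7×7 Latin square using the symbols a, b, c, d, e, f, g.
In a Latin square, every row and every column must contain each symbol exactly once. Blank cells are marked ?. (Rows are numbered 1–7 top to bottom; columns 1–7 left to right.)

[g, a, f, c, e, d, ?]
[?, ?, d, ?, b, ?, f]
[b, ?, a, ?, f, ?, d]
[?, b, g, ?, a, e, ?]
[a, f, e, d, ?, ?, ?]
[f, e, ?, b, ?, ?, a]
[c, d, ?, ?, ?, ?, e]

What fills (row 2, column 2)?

c

Row 1, column 7: row 1 has {a, c, d, e, f, g} and column 7 has {a, d, e, f}, leaving only b.
Row 2, column 1: row 2 has {b, d, f} and column 1 has {a, b, c, f, g}, leaving only e.
Row 4, column 1: row 4 has {a, b, e, g} and column 1 has {a, b, c, e, f, g}, leaving only d.
Row 4, column 4: row 4 has {a, b, d, e, g} and column 4 has {b, c, d}, leaving only f.
Row 4, column 7: row 4 has {a, b, d, e, f, g} and column 7 has {a, b, d, e, f}, leaving only c.
Row 5, column 7: row 5 has {a, d, e, f} and column 7 has {a, b, c, d, e, f}, leaving only g.
Row 5, column 5: row 5 has {a, d, e, f, g} and column 5 has {a, b, e, f}, leaving only c.
Row 5, column 6: row 5 has {a, c, d, e, f, g} and column 6 has {d, e}, leaving only b.
Row 6, column 3: row 6 has {a, b, e, f} and column 3 has {a, d, e, f, g}, leaving only c.
Row 6, column 6: row 6 has {a, b, c, e, f} and column 6 has {b, d, e}, leaving only g.
Row 3, column 6: row 3 has {a, b, d, f} and column 6 has {b, d, e, g}, leaving only c.
Row 2, column 6: row 2 has {b, d, e, f} and column 6 has {b, c, d, e, g}, leaving only a.
Row 2, column 4: row 2 has {a, b, d, e, f} and column 4 has {b, c, d, f}, leaving only g.
Row 2 already has {a, b, d, e, f, g} and column 2 already has {a, b, d, e, f}, so row 2, column 2 must be c.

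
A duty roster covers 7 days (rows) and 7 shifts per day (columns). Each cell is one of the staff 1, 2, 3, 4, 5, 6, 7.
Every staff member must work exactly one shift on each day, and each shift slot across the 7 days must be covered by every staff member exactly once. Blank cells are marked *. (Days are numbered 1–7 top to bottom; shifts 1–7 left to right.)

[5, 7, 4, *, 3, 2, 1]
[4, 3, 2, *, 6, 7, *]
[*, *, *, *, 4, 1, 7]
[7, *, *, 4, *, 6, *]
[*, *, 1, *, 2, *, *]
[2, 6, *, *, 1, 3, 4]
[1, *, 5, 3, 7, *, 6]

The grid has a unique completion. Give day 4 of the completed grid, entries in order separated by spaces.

7 1 3 4 5 6 2

Day 4, shift 3: day 4 has {4, 6, 7} and shift 3 has {1, 2, 4, 5}, leaving only 3.
Day 4, shift 5: day 4 has {3, 4, 6, 7} and shift 5 has {1, 2, 3, 4, 6, 7}, leaving only 5.
Day 4, shift 7: day 4 has {3, 4, 5, 6, 7} and shift 7 has {1, 4, 6, 7}, leaving only 2.
Day 4, shift 2: day 4 has {2, 3, 4, 5, 6, 7} and shift 2 has {3, 6, 7}, leaving only 1.
So day 4 reads: 7 1 3 4 5 6 2.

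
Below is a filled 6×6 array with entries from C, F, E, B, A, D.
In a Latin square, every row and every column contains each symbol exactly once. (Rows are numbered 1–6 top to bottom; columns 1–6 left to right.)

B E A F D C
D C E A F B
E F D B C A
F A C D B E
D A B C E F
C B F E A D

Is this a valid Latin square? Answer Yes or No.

Every row is a permutation, but column 1 contains D twice (at rows 2 and 5).

No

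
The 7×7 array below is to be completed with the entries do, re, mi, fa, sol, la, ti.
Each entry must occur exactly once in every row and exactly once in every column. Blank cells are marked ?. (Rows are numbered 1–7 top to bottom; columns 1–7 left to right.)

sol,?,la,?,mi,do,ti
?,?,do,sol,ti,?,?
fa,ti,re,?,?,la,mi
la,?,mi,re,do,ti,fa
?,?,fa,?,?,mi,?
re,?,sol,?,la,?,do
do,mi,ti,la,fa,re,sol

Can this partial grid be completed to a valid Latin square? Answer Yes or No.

No

Row 1, column 4: row 1 has {do, mi, sol, la, ti} and column 4 has {re, sol, la}, so it must be fa.
Row 1, column 2: row 1 has {do, mi, fa, sol, la, ti} and column 2 has {mi, ti}, so it must be re.
Row 2, column 1: row 2 has {do, sol, ti} and column 1 has {do, re, fa, sol, la}, so it must be mi.
Row 2, column 6: row 2 has {do, mi, sol, ti} and column 6 has {do, re, mi, la, ti}, so it must be fa.
Now row 6, column 6: row 6 together with column 6 already contain {do, re, mi, fa, sol, la, ti} — every symbol — so nothing can go there. The grid has no valid completion.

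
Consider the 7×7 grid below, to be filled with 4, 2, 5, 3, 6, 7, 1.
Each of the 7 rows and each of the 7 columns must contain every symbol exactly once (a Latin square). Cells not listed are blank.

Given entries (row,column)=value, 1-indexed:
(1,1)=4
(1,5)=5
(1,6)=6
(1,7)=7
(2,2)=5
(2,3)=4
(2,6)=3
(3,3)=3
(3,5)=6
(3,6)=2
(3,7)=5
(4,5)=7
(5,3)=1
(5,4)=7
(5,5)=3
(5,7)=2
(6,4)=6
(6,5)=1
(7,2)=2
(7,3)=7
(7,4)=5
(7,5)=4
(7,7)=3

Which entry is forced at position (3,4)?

4

Row 1, column 3: row 1 has {4, 5, 6, 7} and column 3 has {4, 3, 7, 1}, leaving only 2.
Row 2, column 5: row 2 has {4, 5, 3} and column 5 has {4, 5, 3, 6, 7, 1}, leaving only 2.
Row 2, column 4: row 2 has {4, 2, 5, 3} and column 4 has {5, 6, 7}, leaving only 1.
Row 3 already has {2, 5, 3, 6} and column 4 already has {5, 6, 7, 1}, so row 3, column 4 must be 4.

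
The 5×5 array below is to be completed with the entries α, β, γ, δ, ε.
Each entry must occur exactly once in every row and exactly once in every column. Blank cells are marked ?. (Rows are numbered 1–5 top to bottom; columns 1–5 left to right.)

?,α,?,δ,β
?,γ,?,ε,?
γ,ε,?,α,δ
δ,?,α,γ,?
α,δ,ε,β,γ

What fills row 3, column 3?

Row 3 already has {α, γ, δ, ε} and column 3 already has {α, ε}, so row 3, column 3 must be β.

β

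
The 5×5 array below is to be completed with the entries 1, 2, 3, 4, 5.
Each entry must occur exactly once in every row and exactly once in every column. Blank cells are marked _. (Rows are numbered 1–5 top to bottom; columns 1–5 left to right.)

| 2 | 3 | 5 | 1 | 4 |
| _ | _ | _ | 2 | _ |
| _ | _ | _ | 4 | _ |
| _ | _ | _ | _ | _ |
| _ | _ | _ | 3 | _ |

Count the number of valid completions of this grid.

56

Row 2, column 1: eliminating its row and column leaves {1, 3, 4, 5}.
Row 2, column 2: eliminating its row and column leaves {1, 4, 5}.
Row 2, column 3: eliminating its row and column leaves {1, 3, 4}.
Row 2, column 5: eliminating its row and column leaves {1, 3, 5}.
Row 3, column 1: eliminating its row and column leaves {1, 3, 5}.
Row 3, column 2: eliminating its row and column leaves {1, 2, 5}.
Row 3, column 3: eliminating its row and column leaves {1, 2, 3}.
Row 3, column 5: eliminating its row and column leaves {1, 2, 3, 5}.
Row 4, column 1: eliminating its row and column leaves {1, 3, 4, 5}.
Row 4, column 2: eliminating its row and column leaves {1, 2, 4, 5}.
Row 4, column 3: eliminating its row and column leaves {1, 2, 3, 4}.
Row 4, column 4: eliminating its row and column leaves {5}.
Row 4, column 5: eliminating its row and column leaves {1, 2, 3, 5}.
Row 5, column 1: eliminating its row and column leaves {1, 4, 5}.
Row 5, column 2: eliminating its row and column leaves {1, 2, 4, 5}.
Row 5, column 3: eliminating its row and column leaves {1, 2, 4}.
Row 5, column 5: eliminating its row and column leaves {1, 2, 5}.
Enumerating the assignments across these blanks that avoid any row or column repeat gives 56 completions.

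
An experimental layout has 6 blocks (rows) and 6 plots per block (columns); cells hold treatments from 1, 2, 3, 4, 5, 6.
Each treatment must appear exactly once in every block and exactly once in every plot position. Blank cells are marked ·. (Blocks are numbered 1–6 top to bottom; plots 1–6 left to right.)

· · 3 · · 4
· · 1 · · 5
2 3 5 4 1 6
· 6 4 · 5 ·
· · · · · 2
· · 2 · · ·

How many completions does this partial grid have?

Block 1, plot 1: eliminating its block and plot leaves {1, 5, 6}.
Block 1, plot 2: eliminating its block and plot leaves {1, 2, 5}.
Block 1, plot 4: eliminating its block and plot leaves {1, 2, 5, 6}.
Block 1, plot 5: eliminating its block and plot leaves {2, 6}.
Block 2, plot 1: eliminating its block and plot leaves {3, 4, 6}.
Block 2, plot 2: eliminating its block and plot leaves {2, 4}.
Block 2, plot 4: eliminating its block and plot leaves {2, 3, 6}.
Block 2, plot 5: eliminating its block and plot leaves {2, 3, 4, 6}.
Block 4, plot 1: eliminating its block and plot leaves {1, 3}.
Block 4, plot 4: eliminating its block and plot leaves {1, 2, 3}.
Block 4, plot 6: eliminating its block and plot leaves {1, 3}.
Block 5, plot 1: eliminating its block and plot leaves {1, 3, 4, 5, 6}.
Block 5, plot 2: eliminating its block and plot leaves {1, 4, 5}.
Block 5, plot 3: eliminating its block and plot leaves {6}.
Block 5, plot 4: eliminating its block and plot leaves {1, 3, 5, 6}.
Block 5, plot 5: eliminating its block and plot leaves {3, 4, 6}.
Block 6, plot 1: eliminating its block and plot leaves {1, 3, 4, 5, 6}.
Block 6, plot 2: eliminating its block and plot leaves {1, 4, 5}.
Block 6, plot 4: eliminating its block and plot leaves {1, 3, 5, 6}.
Block 6, plot 5: eliminating its block and plot leaves {3, 4, 6}.
Block 6, plot 6: eliminating its block and plot leaves {1, 3}.
Enumerating the assignments across these blanks that avoid any block or plot repeat gives 26 completions.

26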